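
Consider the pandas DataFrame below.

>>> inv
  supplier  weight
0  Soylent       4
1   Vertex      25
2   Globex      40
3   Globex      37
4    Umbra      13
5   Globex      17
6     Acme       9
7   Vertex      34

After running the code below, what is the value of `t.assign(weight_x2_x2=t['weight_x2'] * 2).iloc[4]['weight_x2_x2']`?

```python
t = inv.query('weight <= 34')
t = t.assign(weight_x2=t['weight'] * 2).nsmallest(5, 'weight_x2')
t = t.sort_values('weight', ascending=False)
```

filter rows where weight <= 34:
  supplier  weight
0  Soylent       4
1   Vertex      25
4    Umbra      13
5   Globex      17
6     Acme       9
7   Vertex      34
add column weight_x2 = t['weight'] * 2:
  supplier  weight  weight_x2
0  Soylent       4          8
1   Vertex      25         50
4    Umbra      13         26
5   Globex      17         34
6     Acme       9         18
7   Vertex      34         68
take 5 rows with smallest weight_x2:
  supplier  weight  weight_x2
0  Soylent       4          8
6     Acme       9         18
4    Umbra      13         26
5   Globex      17         34
1   Vertex      25         50
sort by weight descending:
  supplier  weight  weight_x2
1   Vertex      25         50
5   Globex      17         34
4    Umbra      13         26
6     Acme       9         18
0  Soylent       4          8
add column weight_x2_x2 = t['weight_x2'] * 2:
  supplier  weight  weight_x2  weight_x2_x2
1   Vertex      25         50           100
5   Globex      17         34            68
4    Umbra      13         26            52
6     Acme       9         18            36
0  Soylent       4          8            16

16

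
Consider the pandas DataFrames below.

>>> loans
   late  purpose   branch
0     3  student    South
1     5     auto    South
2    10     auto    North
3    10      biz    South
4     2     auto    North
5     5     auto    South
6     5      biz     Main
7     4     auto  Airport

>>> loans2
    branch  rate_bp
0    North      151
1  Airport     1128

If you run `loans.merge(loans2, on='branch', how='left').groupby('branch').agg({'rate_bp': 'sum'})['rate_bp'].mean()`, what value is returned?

357.5

merge on 'branch' (how='left') → 8 rows:
   late  purpose   branch  rate_bp
0     3  student    South      NaN
1     5     auto    South      NaN
2    10     auto    North    151.0
3    10      biz    South      NaN
4     2     auto    North    151.0
5     5     auto    South      NaN
6     5      biz     Main      NaN
7     4     auto  Airport   1128.0
group by branch, sum of rate_bp:
         rate_bp
branch          
Airport   1128.0
Main         0.0
North      302.0
South        0.0
Hence 357.5.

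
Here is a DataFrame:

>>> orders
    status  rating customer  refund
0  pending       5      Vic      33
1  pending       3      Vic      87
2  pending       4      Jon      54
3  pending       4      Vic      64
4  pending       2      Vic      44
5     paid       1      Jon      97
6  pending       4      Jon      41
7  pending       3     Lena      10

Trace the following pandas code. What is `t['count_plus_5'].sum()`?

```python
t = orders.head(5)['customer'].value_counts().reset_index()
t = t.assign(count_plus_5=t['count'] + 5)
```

take first 5 rows:
    status  rating customer  refund
0  pending       5      Vic      33
1  pending       3      Vic      87
2  pending       4      Jon      54
3  pending       4      Vic      64
4  pending       2      Vic      44
value_counts of customer:
customer
Vic    4
Jon    1
Name: count, dtype: int64
reset_index():
  customer  count
0      Vic      4
1      Jon      1
add column count_plus_5 = t['count'] + 5:
  customer  count  count_plus_5
0      Vic      4             9
1      Jon      1             6

15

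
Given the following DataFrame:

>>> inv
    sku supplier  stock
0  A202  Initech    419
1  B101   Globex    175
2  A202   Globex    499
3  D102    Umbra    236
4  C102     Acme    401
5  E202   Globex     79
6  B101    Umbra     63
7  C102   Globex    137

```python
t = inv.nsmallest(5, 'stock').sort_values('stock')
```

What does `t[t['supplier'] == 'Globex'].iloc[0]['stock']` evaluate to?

79

take 5 rows with smallest stock:
    sku supplier  stock
6  B101    Umbra     63
5  E202   Globex     79
7  C102   Globex    137
1  B101   Globex    175
3  D102    Umbra    236
sort by stock:
    sku supplier  stock
6  B101    Umbra     63
5  E202   Globex     79
7  C102   Globex    137
1  B101   Globex    175
3  D102    Umbra    236
filter rows where supplier == 'Globex':
    sku supplier  stock
5  E202   Globex     79
7  C102   Globex    137
1  B101   Globex    175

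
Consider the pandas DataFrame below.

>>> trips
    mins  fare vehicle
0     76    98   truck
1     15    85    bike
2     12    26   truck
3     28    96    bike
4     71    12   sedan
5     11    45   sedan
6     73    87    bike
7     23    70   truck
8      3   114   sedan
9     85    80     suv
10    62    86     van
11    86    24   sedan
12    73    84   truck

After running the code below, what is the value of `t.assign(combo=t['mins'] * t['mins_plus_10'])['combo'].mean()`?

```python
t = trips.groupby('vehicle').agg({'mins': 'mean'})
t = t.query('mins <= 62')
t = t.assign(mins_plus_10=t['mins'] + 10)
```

group by vehicle, mean of mins:
              mins
vehicle           
bike     38.666667
sedan    42.750000
suv      85.000000
truck    46.000000
van      62.000000
filter rows where mins <= 62:
              mins
vehicle           
bike     38.666667
sedan    42.750000
truck    46.000000
van      62.000000
add column mins_plus_10 = t['mins'] + 10:
              mins  mins_plus_10
vehicle                         
bike     38.666667     48.666667
sedan    42.750000     52.750000
truck    46.000000     56.000000
van      62.000000     72.000000
add column combo = t['mins'] * t['mins_plus_10']:
              mins  mins_plus_10        combo
vehicle                                      
bike     38.666667     48.666667  1881.777778
sedan    42.750000     52.750000  2255.062500
truck    46.000000     56.000000  2576.000000
van      62.000000     72.000000  4464.000000

2794.21006944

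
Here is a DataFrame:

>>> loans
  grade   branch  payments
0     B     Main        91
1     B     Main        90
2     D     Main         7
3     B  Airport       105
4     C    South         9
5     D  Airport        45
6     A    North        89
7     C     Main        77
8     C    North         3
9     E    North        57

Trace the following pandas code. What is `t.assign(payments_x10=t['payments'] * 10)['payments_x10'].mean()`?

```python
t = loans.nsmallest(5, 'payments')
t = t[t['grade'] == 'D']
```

260.0

take 5 rows with smallest payments:
  grade   branch  payments
8     C    North         3
2     D     Main         7
4     C    South         9
5     D  Airport        45
9     E    North        57
filter rows where grade == 'D':
  grade   branch  payments
2     D     Main         7
5     D  Airport        45
add column payments_x10 = t['payments'] * 10:
  grade   branch  payments  payments_x10
2     D     Main         7            70
5     D  Airport        45           450
mean of column 'payments_x10' → 260.0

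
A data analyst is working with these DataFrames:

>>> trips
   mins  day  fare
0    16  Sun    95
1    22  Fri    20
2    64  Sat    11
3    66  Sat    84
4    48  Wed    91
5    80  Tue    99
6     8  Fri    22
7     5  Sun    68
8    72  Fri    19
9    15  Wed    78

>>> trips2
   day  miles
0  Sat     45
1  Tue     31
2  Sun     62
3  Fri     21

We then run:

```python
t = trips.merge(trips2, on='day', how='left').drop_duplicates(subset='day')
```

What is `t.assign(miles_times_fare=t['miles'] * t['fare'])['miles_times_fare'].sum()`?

9874.0

merge on 'day' (how='left') → 10 rows:
   mins  day  fare  miles
0    16  Sun    95   62.0
1    22  Fri    20   21.0
2    64  Sat    11   45.0
3    66  Sat    84   45.0
4    48  Wed    91    NaN
5    80  Tue    99   31.0
6     8  Fri    22   21.0
7     5  Sun    68   62.0
8    72  Fri    19   21.0
9    15  Wed    78    NaN
drop duplicate day (keep=first):
   mins  day  fare  miles
0    16  Sun    95   62.0
1    22  Fri    20   21.0
2    64  Sat    11   45.0
4    48  Wed    91    NaN
5    80  Tue    99   31.0
add column miles_times_fare = t['miles'] * t['fare']:
   mins  day  fare  miles  miles_times_fare
0    16  Sun    95   62.0            5890.0
1    22  Fri    20   21.0             420.0
2    64  Sat    11   45.0             495.0
4    48  Wed    91    NaN               NaN
5    80  Tue    99   31.0            3069.0
So sum() = 9874.0.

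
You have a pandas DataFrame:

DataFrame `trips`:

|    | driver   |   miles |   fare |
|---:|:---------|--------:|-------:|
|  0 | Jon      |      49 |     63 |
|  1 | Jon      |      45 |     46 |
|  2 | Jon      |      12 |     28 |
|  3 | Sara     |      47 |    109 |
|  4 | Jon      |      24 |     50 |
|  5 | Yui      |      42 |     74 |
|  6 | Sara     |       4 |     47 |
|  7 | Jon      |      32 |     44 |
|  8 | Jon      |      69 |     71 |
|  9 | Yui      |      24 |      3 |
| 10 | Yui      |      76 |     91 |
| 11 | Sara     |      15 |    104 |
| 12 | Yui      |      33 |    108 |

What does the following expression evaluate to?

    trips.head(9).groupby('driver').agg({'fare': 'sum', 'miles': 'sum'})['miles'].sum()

324

take first 9 rows:
  driver  miles  fare
0    Jon     49    63
1    Jon     45    46
2    Jon     12    28
3   Sara     47   109
4    Jon     24    50
5    Yui     42    74
6   Sara      4    47
7    Jon     32    44
8    Jon     69    71
group by driver: sum(fare), sum(miles):
        fare  miles
driver             
Jon      302    231
Sara     156     51
Yui       74     42
Finally, sum of column 'miles' = 324.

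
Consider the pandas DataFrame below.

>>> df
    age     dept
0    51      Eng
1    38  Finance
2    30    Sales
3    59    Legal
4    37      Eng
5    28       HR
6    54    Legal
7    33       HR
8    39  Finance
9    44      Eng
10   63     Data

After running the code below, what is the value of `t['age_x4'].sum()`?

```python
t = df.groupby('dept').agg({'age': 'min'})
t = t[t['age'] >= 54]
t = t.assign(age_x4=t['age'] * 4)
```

468

group by dept, min of age:
         age
dept        
Data      63
Eng       37
Finance   38
HR        28
Legal     54
Sales     30
filter rows where age >= 54:
       age
dept      
Data    63
Legal   54
add column age_x4 = t['age'] * 4:
       age  age_x4
dept              
Data    63     252
Legal   54     216
So sum() = 468.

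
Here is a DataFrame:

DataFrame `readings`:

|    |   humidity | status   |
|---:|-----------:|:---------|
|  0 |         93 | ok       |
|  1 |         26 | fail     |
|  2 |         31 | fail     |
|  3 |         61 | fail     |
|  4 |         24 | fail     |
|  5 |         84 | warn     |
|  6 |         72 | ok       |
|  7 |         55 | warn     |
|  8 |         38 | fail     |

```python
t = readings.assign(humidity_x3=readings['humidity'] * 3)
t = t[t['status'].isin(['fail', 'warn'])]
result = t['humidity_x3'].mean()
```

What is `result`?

add column humidity_x3 = readings['humidity'] * 3:
   humidity status  humidity_x3
0        93     ok          279
1        26   fail           78
2        31   fail           93
3        61   fail          183
4        24   fail           72
5        84   warn          252
6        72     ok          216
7        55   warn          165
8        38   fail          114
filter rows where status in ['fail', 'warn']:
   humidity status  humidity_x3
1        26   fail           78
2        31   fail           93
3        61   fail          183
4        24   fail           72
5        84   warn          252
7        55   warn          165
8        38   fail          114
The mean of column 'humidity_x3' is 136.714285714.

136.714285714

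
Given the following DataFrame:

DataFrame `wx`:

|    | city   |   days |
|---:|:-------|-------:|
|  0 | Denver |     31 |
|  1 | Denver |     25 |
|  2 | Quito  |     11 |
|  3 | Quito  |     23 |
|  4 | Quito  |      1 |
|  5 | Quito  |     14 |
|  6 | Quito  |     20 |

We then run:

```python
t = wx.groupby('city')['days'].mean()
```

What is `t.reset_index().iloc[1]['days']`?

13.8

group by city, mean of days:
city
Denver    28.0
Quito     13.8
Name: days, dtype: float64
reset_index():
     city  days
0  Denver  28.0
1   Quito  13.8
value at position 1, column 'days' → 13.8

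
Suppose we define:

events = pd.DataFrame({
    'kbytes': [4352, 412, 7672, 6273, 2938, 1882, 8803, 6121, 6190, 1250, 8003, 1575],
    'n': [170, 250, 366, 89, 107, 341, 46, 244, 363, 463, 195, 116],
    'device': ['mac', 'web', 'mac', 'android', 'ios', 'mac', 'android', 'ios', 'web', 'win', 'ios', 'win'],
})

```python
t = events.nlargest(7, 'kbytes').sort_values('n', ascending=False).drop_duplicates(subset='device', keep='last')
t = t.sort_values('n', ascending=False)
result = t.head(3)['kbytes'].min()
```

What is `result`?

take 7 rows with largest kbytes:
    kbytes    n   device
6     8803   46  android
10    8003  195      ios
2     7672  366      mac
3     6273   89  android
8     6190  363      web
7     6121  244      ios
0     4352  170      mac
sort by n descending:
    kbytes    n   device
2     7672  366      mac
8     6190  363      web
7     6121  244      ios
10    8003  195      ios
0     4352  170      mac
3     6273   89  android
6     8803   46  android
drop duplicate device (keep=last):
    kbytes    n   device
8     6190  363      web
10    8003  195      ios
0     4352  170      mac
6     8803   46  android
sort by n descending:
    kbytes    n   device
8     6190  363      web
10    8003  195      ios
0     4352  170      mac
6     8803   46  android
take first 3 rows:
    kbytes    n device
8     6190  363    web
10    8003  195    ios
0     4352  170    mac

4352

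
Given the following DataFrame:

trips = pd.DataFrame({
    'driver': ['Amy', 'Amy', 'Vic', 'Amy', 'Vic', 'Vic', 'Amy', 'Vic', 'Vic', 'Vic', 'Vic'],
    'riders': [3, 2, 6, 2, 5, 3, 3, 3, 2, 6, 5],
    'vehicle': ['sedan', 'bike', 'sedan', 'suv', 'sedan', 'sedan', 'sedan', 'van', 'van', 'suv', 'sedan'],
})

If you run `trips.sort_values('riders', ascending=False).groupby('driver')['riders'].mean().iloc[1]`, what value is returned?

4.28571428571

sort by riders descending:
   driver  riders vehicle
2     Vic       6   sedan
9     Vic       6     suv
4     Vic       5   sedan
10    Vic       5   sedan
0     Amy       3   sedan
5     Vic       3   sedan
6     Amy       3   sedan
7     Vic       3     van
1     Amy       2    bike
3     Amy       2     suv
8     Vic       2     van
group by driver, mean of riders:
driver
Amy    2.500000
Vic    4.285714
Name: riders, dtype: float64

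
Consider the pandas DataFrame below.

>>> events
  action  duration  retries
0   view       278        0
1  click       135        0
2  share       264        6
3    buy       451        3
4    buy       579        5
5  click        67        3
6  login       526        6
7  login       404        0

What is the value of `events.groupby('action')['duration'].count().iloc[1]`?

group by action, count of duration:
action
buy      2
click    2
login    2
share    1
view     1
Name: duration, dtype: int64

2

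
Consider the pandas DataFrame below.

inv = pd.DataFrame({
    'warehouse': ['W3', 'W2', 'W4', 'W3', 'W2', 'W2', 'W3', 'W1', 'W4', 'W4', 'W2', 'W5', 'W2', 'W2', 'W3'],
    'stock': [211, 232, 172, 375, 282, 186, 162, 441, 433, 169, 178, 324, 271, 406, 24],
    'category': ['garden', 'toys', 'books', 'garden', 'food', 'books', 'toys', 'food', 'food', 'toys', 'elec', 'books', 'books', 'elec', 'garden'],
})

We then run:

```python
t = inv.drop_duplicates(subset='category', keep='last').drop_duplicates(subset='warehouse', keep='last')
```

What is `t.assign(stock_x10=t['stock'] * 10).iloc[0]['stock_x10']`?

1690

drop duplicate category (keep=last):
   warehouse  stock category
8         W4    433     food
9         W4    169     toys
12        W2    271    books
13        W2    406     elec
14        W3     24   garden
drop duplicate warehouse (keep=last):
   warehouse  stock category
9         W4    169     toys
13        W2    406     elec
14        W3     24   garden
add column stock_x10 = t['stock'] * 10:
   warehouse  stock category  stock_x10
9         W4    169     toys       1690
13        W2    406     elec       4060
14        W3     24   garden        240
Finally, value at position 0, column 'stock_x10' = 1690.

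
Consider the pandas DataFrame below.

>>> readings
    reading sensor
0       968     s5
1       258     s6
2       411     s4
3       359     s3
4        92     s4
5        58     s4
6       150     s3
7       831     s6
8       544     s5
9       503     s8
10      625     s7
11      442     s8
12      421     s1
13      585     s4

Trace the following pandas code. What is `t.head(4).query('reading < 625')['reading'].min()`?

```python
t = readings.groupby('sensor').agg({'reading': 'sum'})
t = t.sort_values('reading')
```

421

group by sensor, sum of reading:
        reading
sensor         
s1          421
s3          509
s4         1146
s5         1512
s6         1089
s7          625
s8          945
sort by reading:
        reading
sensor         
s1          421
s3          509
s7          625
s8          945
s6         1089
s4         1146
s5         1512
take first 4 rows:
        reading
sensor         
s1          421
s3          509
s7          625
s8          945
filter rows where reading < 625:
        reading
sensor         
s1          421
s3          509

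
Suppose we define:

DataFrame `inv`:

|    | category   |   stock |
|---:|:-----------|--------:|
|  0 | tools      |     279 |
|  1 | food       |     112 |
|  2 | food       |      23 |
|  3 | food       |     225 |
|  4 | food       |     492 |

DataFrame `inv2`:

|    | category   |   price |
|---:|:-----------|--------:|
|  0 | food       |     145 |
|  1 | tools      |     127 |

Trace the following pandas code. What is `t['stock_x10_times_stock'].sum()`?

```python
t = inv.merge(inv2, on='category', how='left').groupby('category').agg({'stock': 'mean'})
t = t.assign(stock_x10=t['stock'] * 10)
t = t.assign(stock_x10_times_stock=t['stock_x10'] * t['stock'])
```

merge on 'category' (how='left') → 5 rows:
  category  stock  price
0    tools    279    127
1     food    112    145
2     food     23    145
3     food    225    145
4     food    492    145
group by category, mean of stock:
          stock
category       
food      213.0
tools     279.0
add column stock_x10 = t['stock'] * 10:
          stock  stock_x10
category                  
food      213.0     2130.0
tools     279.0     2790.0
add column stock_x10_times_stock = t['stock_x10'] * t['stock']:
          stock  stock_x10  stock_x10_times_stock
category                                         
food      213.0     2130.0               453690.0
tools     279.0     2790.0               778410.0
sum of column 'stock_x10_times_stock' → 1232100.0

1232100.0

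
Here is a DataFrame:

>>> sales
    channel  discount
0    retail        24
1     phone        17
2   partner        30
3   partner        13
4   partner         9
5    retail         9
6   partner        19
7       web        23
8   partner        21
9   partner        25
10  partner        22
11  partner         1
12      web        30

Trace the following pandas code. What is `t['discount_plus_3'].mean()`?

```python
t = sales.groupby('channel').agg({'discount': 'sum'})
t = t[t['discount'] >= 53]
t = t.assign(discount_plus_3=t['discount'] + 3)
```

99.5

group by channel, sum of discount:
         discount
channel          
partner       140
phone          17
retail         33
web            53
filter rows where discount >= 53:
         discount
channel          
partner       140
web            53
add column discount_plus_3 = t['discount'] + 3:
         discount  discount_plus_3
channel                           
partner       140              143
web            53               56
Taking the mean of column 'discount_plus_3' gives 99.5.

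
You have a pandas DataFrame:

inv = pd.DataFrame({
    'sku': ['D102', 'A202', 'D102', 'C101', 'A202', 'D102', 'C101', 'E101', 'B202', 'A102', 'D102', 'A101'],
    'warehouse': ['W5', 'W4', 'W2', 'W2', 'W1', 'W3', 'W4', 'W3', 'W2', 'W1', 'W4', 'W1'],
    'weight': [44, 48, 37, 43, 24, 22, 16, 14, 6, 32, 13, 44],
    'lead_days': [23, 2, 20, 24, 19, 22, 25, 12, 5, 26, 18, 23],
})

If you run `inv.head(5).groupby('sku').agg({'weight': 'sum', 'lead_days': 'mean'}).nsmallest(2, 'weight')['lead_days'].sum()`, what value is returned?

34.5

take first 5 rows:
    sku warehouse  weight  lead_days
0  D102        W5      44         23
1  A202        W4      48          2
2  D102        W2      37         20
3  C101        W2      43         24
4  A202        W1      24         19
group by sku: sum(weight), mean(lead_days):
      weight  lead_days
sku                    
A202      72       10.5
C101      43       24.0
D102      81       21.5
take 2 rows with smallest weight:
      weight  lead_days
sku                    
C101      43       24.0
A202      72       10.5
Then the sum of column 'lead_days': 34.5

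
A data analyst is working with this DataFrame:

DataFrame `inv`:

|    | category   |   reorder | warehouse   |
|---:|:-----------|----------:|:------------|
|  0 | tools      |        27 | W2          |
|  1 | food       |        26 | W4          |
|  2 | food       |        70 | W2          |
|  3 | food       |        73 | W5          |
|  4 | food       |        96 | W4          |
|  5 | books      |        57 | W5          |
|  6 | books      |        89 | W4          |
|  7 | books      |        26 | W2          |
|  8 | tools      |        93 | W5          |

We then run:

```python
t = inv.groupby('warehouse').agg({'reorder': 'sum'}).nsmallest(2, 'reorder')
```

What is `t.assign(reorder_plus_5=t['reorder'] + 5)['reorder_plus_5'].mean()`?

172.0

group by warehouse, sum of reorder:
           reorder
warehouse         
W2             123
W4             211
W5             223
take 2 rows with smallest reorder:
           reorder
warehouse         
W2             123
W4             211
add column reorder_plus_5 = t['reorder'] + 5:
           reorder  reorder_plus_5
warehouse                         
W2             123             128
W4             211             216
Reading off the mean of column 'reorder_plus_5', we get 172.0.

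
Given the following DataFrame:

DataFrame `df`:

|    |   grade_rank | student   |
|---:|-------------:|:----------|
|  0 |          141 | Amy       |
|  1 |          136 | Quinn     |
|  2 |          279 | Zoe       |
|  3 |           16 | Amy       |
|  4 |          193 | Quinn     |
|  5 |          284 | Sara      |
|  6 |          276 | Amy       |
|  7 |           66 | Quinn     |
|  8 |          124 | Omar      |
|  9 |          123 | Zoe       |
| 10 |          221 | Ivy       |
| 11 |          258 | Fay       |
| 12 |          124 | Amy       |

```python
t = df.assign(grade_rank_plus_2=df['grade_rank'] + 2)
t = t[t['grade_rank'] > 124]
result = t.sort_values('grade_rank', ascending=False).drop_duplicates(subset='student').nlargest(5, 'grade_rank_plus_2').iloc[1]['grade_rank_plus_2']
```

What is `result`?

add column grade_rank_plus_2 = df['grade_rank'] + 2:
    grade_rank student  grade_rank_plus_2
0          141     Amy                143
1          136   Quinn                138
2          279     Zoe                281
3           16     Amy                 18
4          193   Quinn                195
5          284    Sara                286
6          276     Amy                278
7           66   Quinn                 68
8          124    Omar                126
9          123     Zoe                125
10         221     Ivy                223
11         258     Fay                260
12         124     Amy                126
filter rows where grade_rank > 124:
    grade_rank student  grade_rank_plus_2
0          141     Amy                143
1          136   Quinn                138
2          279     Zoe                281
4          193   Quinn                195
5          284    Sara                286
6          276     Amy                278
10         221     Ivy                223
11         258     Fay                260
sort by grade_rank descending:
    grade_rank student  grade_rank_plus_2
5          284    Sara                286
2          279     Zoe                281
6          276     Amy                278
11         258     Fay                260
10         221     Ivy                223
4          193   Quinn                195
0          141     Amy                143
1          136   Quinn                138
drop duplicate student (keep=first):
    grade_rank student  grade_rank_plus_2
5          284    Sara                286
2          279     Zoe                281
6          276     Amy                278
11         258     Fay                260
10         221     Ivy                223
4          193   Quinn                195
take 5 rows with largest grade_rank_plus_2:
    grade_rank student  grade_rank_plus_2
5          284    Sara                286
2          279     Zoe                281
6          276     Amy                278
11         258     Fay                260
10         221     Ivy                223
Reading off the value at position 1, column 'grade_rank_plus_2', we get 281.

281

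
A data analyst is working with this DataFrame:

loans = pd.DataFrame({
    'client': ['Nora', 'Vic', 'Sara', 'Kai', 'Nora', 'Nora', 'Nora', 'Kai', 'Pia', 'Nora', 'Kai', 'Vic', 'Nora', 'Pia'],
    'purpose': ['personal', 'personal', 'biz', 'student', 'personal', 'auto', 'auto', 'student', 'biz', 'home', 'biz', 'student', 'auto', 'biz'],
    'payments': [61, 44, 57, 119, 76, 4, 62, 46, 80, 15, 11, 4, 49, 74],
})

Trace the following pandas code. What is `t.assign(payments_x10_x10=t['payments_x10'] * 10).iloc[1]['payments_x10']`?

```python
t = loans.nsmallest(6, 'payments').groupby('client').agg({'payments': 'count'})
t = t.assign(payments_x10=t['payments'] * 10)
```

take 6 rows with smallest payments:
   client   purpose  payments
5    Nora      auto         4
11    Vic   student         4
10    Kai       biz        11
9    Nora      home        15
1     Vic  personal        44
7     Kai   student        46
group by client, count of payments:
        payments
client          
Kai            2
Nora           2
Vic            2
add column payments_x10 = t['payments'] * 10:
        payments  payments_x10
client                        
Kai            2            20
Nora           2            20
Vic            2            20
add column payments_x10_x10 = t['payments_x10'] * 10:
        payments  payments_x10  payments_x10_x10
client                                          
Kai            2            20               200
Nora           2            20               200
Vic            2            20               200

20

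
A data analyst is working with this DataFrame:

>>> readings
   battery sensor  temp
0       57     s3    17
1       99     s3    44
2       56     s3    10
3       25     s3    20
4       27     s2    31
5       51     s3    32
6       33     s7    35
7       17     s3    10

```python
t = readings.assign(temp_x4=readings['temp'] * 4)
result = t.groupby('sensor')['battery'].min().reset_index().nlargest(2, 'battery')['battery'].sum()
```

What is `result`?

60

add column temp_x4 = readings['temp'] * 4:
   battery sensor  temp  temp_x4
0       57     s3    17       68
1       99     s3    44      176
2       56     s3    10       40
3       25     s3    20       80
4       27     s2    31      124
5       51     s3    32      128
6       33     s7    35      140
7       17     s3    10       40
group by sensor, min of battery:
sensor
s2    27
s3    17
s7    33
Name: battery, dtype: int64
reset_index():
  sensor  battery
0     s2       27
1     s3       17
2     s7       33
take 2 rows with largest battery:
  sensor  battery
2     s7       33
0     s2       27
Taking the sum of column 'battery' gives 60.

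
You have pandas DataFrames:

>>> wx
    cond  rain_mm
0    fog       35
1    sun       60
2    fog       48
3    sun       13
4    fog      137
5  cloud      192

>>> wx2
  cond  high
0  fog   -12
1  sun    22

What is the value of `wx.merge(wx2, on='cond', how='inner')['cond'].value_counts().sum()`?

5

merge on 'cond' (how='inner') → 5 rows:
  cond  rain_mm  high
0  fog       35   -12
1  sun       60    22
2  fog       48   -12
3  sun       13    22
4  fog      137   -12
value_counts of cond:
cond
fog    3
sun    2
Name: count, dtype: int64
So sum() = 5.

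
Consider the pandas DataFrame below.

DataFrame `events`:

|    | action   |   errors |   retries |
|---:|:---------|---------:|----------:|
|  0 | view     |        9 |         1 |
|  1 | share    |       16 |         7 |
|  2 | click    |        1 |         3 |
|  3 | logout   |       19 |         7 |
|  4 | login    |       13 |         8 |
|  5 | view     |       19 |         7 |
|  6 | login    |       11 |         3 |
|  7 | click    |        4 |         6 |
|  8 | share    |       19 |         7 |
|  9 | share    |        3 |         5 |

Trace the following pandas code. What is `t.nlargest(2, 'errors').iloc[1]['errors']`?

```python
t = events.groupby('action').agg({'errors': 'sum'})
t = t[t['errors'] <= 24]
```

group by action, sum of errors:
        errors
action        
click        5
login       24
logout      19
share       38
view        28
filter rows where errors <= 24:
        errors
action        
click        5
login       24
logout      19
take 2 rows with largest errors:
        errors
action        
login       24
logout      19
Then the value at position 1, column 'errors': 19

19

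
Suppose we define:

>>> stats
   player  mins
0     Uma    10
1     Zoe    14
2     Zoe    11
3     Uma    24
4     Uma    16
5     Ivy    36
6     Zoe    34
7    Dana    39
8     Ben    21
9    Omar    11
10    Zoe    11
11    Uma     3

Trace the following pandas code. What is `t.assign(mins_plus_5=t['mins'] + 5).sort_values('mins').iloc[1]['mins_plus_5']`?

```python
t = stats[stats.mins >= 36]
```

filter rows where mins >= 36:
  player  mins
5    Ivy    36
7   Dana    39
add column mins_plus_5 = t['mins'] + 5:
  player  mins  mins_plus_5
5    Ivy    36           41
7   Dana    39           44
sort by mins:
  player  mins  mins_plus_5
5    Ivy    36           41
7   Dana    39           44
Hence 44.

44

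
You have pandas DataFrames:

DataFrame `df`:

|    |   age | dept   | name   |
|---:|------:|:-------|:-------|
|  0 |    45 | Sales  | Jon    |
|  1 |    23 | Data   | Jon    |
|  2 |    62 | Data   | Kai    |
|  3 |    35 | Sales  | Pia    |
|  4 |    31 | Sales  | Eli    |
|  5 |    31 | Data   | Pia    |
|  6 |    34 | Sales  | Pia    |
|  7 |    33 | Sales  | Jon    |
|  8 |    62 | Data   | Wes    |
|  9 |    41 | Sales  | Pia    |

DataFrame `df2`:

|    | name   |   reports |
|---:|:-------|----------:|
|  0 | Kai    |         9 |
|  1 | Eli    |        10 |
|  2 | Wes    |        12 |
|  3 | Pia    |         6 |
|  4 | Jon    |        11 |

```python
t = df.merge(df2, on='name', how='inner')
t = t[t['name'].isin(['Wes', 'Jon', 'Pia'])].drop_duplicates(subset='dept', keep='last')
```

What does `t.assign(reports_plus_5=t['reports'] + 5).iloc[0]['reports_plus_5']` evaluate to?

17

merge on 'name' (how='inner') → 10 rows:
   age   dept name  reports
0   45  Sales  Jon       11
1   23   Data  Jon       11
2   62   Data  Kai        9
3   35  Sales  Pia        6
4   31  Sales  Eli       10
5   31   Data  Pia        6
6   34  Sales  Pia        6
7   33  Sales  Jon       11
8   62   Data  Wes       12
9   41  Sales  Pia        6
filter rows where name in ['Wes', 'Jon', 'Pia']:
   age   dept name  reports
0   45  Sales  Jon       11
1   23   Data  Jon       11
3   35  Sales  Pia        6
5   31   Data  Pia        6
6   34  Sales  Pia        6
7   33  Sales  Jon       11
8   62   Data  Wes       12
9   41  Sales  Pia        6
drop duplicate dept (keep=last):
   age   dept name  reports
8   62   Data  Wes       12
9   41  Sales  Pia        6
add column reports_plus_5 = t['reports'] + 5:
   age   dept name  reports  reports_plus_5
8   62   Data  Wes       12              17
9   41  Sales  Pia        6              11
So iloc[0]['reports_plus_5'] = 17.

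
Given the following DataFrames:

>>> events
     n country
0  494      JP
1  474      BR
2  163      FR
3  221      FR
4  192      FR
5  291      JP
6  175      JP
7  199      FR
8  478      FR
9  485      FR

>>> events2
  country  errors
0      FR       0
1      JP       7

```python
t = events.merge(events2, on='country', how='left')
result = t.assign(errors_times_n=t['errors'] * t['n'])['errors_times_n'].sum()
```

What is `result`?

merge on 'country' (how='left') → 10 rows:
     n country  errors
0  494      JP     7.0
1  474      BR     NaN
2  163      FR     0.0
3  221      FR     0.0
4  192      FR     0.0
5  291      JP     7.0
6  175      JP     7.0
7  199      FR     0.0
8  478      FR     0.0
9  485      FR     0.0
add column errors_times_n = t['errors'] * t['n']:
     n country  errors  errors_times_n
0  494      JP     7.0          3458.0
1  474      BR     NaN             NaN
2  163      FR     0.0             0.0
3  221      FR     0.0             0.0
4  192      FR     0.0             0.0
5  291      JP     7.0          2037.0
6  175      JP     7.0          1225.0
7  199      FR     0.0             0.0
8  478      FR     0.0             0.0
9  485      FR     0.0             0.0

6720.0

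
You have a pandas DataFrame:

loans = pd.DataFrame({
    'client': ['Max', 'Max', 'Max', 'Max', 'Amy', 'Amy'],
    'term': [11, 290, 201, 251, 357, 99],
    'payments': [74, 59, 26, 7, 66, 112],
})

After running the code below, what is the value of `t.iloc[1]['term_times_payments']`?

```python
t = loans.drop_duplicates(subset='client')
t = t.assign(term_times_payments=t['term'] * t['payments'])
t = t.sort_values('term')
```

drop duplicate client (keep=first):
  client  term  payments
0    Max    11        74
4    Amy   357        66
add column term_times_payments = t['term'] * t['payments']:
  client  term  payments  term_times_payments
0    Max    11        74                  814
4    Amy   357        66                23562
sort by term:
  client  term  payments  term_times_payments
0    Max    11        74                  814
4    Amy   357        66                23562
Finally, value at position 1, column 'term_times_payments' = 23562.

23562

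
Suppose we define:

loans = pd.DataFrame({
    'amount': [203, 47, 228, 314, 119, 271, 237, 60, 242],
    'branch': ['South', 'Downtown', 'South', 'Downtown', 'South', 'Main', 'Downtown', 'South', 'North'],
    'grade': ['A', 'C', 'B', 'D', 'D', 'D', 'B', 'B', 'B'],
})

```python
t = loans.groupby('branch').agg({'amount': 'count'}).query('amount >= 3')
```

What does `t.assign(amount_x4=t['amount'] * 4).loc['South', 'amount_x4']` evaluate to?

16

group by branch, count of amount:
          amount
branch          
Downtown       3
Main           1
North          1
South          4
filter rows where amount >= 3:
          amount
branch          
Downtown       3
South          4
add column amount_x4 = t['amount'] * 4:
          amount  amount_x4
branch                     
Downtown       3         12
South          4         16
The value at row 'South', column 'amount_x4' is 16.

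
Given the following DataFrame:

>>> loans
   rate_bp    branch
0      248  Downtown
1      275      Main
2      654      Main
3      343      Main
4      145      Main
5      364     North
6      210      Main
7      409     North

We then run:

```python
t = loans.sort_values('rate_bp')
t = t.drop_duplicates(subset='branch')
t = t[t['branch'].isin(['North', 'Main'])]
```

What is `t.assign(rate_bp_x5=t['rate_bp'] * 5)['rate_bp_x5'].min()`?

725

sort by rate_bp:
   rate_bp    branch
4      145      Main
6      210      Main
0      248  Downtown
1      275      Main
3      343      Main
5      364     North
7      409     North
2      654      Main
drop duplicate branch (keep=first):
   rate_bp    branch
4      145      Main
0      248  Downtown
5      364     North
filter rows where branch in ['North', 'Main']:
   rate_bp branch
4      145   Main
5      364  North
add column rate_bp_x5 = t['rate_bp'] * 5:
   rate_bp branch  rate_bp_x5
4      145   Main         725
5      364  North        1820
Finally, min of column 'rate_bp_x5' = 725.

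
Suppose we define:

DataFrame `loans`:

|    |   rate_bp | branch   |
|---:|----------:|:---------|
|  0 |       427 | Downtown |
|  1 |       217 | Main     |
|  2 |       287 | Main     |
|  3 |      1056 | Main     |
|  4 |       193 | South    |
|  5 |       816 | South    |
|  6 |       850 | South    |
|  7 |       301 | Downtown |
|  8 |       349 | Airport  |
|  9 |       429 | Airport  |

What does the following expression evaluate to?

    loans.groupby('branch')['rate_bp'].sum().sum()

4925

group by branch, sum of rate_bp:
branch
Airport      778
Downtown     728
Main        1560
South       1859
Name: rate_bp, dtype: int64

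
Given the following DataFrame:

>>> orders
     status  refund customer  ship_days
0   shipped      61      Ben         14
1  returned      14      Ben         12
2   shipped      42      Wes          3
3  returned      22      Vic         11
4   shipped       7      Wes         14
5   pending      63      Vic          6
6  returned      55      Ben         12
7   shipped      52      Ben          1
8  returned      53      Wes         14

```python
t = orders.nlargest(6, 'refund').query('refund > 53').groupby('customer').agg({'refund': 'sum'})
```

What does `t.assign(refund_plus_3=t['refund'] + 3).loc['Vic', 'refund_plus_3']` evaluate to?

take 6 rows with largest refund:
     status  refund customer  ship_days
5   pending      63      Vic          6
0   shipped      61      Ben         14
6  returned      55      Ben         12
8  returned      53      Wes         14
7   shipped      52      Ben          1
2   shipped      42      Wes          3
filter rows where refund > 53:
     status  refund customer  ship_days
5   pending      63      Vic          6
0   shipped      61      Ben         14
6  returned      55      Ben         12
group by customer, sum of refund:
          refund
customer        
Ben          116
Vic           63
add column refund_plus_3 = t['refund'] + 3:
          refund  refund_plus_3
customer                       
Ben          116            119
Vic           63             66

66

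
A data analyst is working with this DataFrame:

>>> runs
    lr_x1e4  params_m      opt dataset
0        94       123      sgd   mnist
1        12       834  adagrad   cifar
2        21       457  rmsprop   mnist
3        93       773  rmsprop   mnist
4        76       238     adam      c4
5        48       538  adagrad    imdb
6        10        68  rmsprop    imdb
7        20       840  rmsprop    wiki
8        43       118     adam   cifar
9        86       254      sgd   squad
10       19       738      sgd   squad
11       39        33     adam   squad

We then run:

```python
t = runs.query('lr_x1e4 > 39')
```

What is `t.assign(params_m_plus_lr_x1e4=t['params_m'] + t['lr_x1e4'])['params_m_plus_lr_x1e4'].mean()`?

filter rows where lr_x1e4 > 39:
   lr_x1e4  params_m      opt dataset
0       94       123      sgd   mnist
3       93       773  rmsprop   mnist
4       76       238     adam      c4
5       48       538  adagrad    imdb
8       43       118     adam   cifar
9       86       254      sgd   squad
add column params_m_plus_lr_x1e4 = t['params_m'] + t['lr_x1e4']:
   lr_x1e4  params_m      opt dataset  params_m_plus_lr_x1e4
0       94       123      sgd   mnist                    217
3       93       773  rmsprop   mnist                    866
4       76       238     adam      c4                    314
5       48       538  adagrad    imdb                    586
8       43       118     adam   cifar                    161
9       86       254      sgd   squad                    340
Then the mean of column 'params_m_plus_lr_x1e4': 414.0

414.0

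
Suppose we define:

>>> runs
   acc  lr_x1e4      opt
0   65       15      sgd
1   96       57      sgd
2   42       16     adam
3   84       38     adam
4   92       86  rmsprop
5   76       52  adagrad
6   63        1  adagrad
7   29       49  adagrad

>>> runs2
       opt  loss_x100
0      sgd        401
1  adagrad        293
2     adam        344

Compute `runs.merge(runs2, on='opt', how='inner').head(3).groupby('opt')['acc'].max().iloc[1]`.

merge on 'opt' (how='inner') → 7 rows:
   acc  lr_x1e4      opt  loss_x100
0   65       15      sgd        401
1   96       57      sgd        401
2   42       16     adam        344
3   84       38     adam        344
4   76       52  adagrad        293
5   63        1  adagrad        293
6   29       49  adagrad        293
take first 3 rows:
   acc  lr_x1e4   opt  loss_x100
0   65       15   sgd        401
1   96       57   sgd        401
2   42       16  adam        344
group by opt, max of acc:
opt
adam    42
sgd     96
Name: acc, dtype: int64
Taking the value at position 1 gives 96.

96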